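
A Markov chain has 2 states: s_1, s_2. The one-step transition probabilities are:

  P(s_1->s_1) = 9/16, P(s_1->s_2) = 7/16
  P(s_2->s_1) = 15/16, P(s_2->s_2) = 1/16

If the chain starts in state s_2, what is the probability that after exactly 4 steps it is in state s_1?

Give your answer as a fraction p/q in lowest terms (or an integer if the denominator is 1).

Computing P^4 by repeated multiplication:
P^1 =
  s_1: [9/16, 7/16]
  s_2: [15/16, 1/16]
P^2 =
  s_1: [93/128, 35/128]
  s_2: [75/128, 53/128]
P^3 =
  s_1: [681/1024, 343/1024]
  s_2: [735/1024, 289/1024]
P^4 =
  s_1: [5637/8192, 2555/8192]
  s_2: [5475/8192, 2717/8192]

(P^4)[s_2 -> s_1] = 5475/8192

Answer: 5475/8192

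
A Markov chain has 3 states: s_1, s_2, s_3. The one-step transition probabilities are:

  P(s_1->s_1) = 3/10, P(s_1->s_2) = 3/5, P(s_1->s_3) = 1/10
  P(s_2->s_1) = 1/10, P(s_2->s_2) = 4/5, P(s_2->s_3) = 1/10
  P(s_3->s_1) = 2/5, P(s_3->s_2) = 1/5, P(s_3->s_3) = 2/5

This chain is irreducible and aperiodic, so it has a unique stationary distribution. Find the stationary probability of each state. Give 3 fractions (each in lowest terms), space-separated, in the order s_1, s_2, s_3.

The stationary distribution satisfies pi = pi * P, i.e.:
  pi_s_1 = 3/10*pi_s_1 + 1/10*pi_s_2 + 2/5*pi_s_3
  pi_s_2 = 3/5*pi_s_1 + 4/5*pi_s_2 + 1/5*pi_s_3
  pi_s_3 = 1/10*pi_s_1 + 1/10*pi_s_2 + 2/5*pi_s_3
with normalization: pi_s_1 + pi_s_2 + pi_s_3 = 1.

Using the first 2 balance equations plus normalization, the linear system A*pi = b is:
  [-7/10, 1/10, 2/5] . pi = 0
  [3/5, -1/5, 1/5] . pi = 0
  [1, 1, 1] . pi = 1

Solving yields:
  pi_s_1 = 5/28
  pi_s_2 = 19/28
  pi_s_3 = 1/7

Verification (pi * P):
  5/28*3/10 + 19/28*1/10 + 1/7*2/5 = 5/28 = pi_s_1  (ok)
  5/28*3/5 + 19/28*4/5 + 1/7*1/5 = 19/28 = pi_s_2  (ok)
  5/28*1/10 + 19/28*1/10 + 1/7*2/5 = 1/7 = pi_s_3  (ok)

Answer: 5/28 19/28 1/7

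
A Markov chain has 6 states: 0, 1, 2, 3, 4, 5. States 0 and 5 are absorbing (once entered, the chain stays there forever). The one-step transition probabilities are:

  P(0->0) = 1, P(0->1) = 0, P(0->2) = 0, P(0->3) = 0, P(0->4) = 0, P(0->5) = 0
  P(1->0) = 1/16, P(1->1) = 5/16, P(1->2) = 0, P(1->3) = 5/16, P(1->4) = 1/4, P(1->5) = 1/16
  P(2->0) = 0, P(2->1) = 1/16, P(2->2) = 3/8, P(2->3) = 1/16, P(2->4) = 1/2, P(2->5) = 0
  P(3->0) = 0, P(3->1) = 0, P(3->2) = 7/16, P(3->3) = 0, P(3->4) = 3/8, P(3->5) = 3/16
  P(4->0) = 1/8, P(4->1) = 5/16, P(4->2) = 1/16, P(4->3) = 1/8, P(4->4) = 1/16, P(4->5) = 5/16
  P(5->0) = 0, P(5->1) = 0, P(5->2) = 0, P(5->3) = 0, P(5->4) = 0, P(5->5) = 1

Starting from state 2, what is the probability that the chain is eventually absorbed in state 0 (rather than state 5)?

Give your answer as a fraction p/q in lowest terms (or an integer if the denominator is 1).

Let a_i = P(absorbed in 0 | start in state i).
Boundary conditions: a_0 = 1, a_5 = 0.
For each transient state i, a_i = sum_j P(i->j) * a_j:
  a_1 = 1/16*a_0 + 5/16*a_1 + 0*a_2 + 5/16*a_3 + 1/4*a_4 + 1/16*a_5
  a_2 = 0*a_0 + 1/16*a_1 + 3/8*a_2 + 1/16*a_3 + 1/2*a_4 + 0*a_5
  a_3 = 0*a_0 + 0*a_1 + 7/16*a_2 + 0*a_3 + 3/8*a_4 + 3/16*a_5
  a_4 = 1/8*a_0 + 5/16*a_1 + 1/16*a_2 + 1/8*a_3 + 1/16*a_4 + 5/16*a_5

Substituting a_0 = 1 and a_5 = 0, rearrange to (I - Q) a = r where r[i] = P(i -> 0):
  [11/16, 0, -5/16, -1/4] . (a_1, a_2, a_3, a_4) = 1/16
  [-1/16, 5/8, -1/16, -1/2] . (a_1, a_2, a_3, a_4) = 0
  [0, -7/16, 1, -3/8] . (a_1, a_2, a_3, a_4) = 0
  [-5/16, -1/16, -1/8, 15/16] . (a_1, a_2, a_3, a_4) = 1/8

Solving yields:
  a_1 = 4313/14584
  a_2 = 2017/7292
  a_3 = 3299/14584
  a_4 = 4091/14584

Starting state is 2, so the absorption probability is a_2 = 2017/7292.

Answer: 2017/7292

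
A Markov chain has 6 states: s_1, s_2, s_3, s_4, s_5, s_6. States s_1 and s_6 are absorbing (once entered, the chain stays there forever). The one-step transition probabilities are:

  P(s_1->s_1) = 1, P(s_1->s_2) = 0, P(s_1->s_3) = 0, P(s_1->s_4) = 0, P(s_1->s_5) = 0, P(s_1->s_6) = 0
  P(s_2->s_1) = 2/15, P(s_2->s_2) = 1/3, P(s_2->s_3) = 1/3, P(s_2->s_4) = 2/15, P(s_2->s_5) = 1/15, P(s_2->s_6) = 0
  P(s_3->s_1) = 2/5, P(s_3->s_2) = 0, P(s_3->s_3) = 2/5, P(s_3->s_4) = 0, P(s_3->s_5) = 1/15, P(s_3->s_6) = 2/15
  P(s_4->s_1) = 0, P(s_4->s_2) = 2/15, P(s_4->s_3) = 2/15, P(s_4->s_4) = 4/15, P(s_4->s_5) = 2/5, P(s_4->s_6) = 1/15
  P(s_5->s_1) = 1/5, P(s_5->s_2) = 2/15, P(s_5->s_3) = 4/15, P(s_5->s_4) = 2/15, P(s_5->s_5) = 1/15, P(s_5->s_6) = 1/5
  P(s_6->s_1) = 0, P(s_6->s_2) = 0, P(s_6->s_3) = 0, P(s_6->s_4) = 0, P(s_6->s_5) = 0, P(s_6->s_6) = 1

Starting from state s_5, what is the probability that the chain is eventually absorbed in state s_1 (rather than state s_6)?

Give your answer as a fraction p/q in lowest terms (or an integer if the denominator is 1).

Let a_i = P(absorbed in s_1 | start in state i).
Boundary conditions: a_s_1 = 1, a_s_6 = 0.
For each transient state i, a_i = sum_j P(i->j) * a_j:
  a_s_2 = 2/15*a_s_1 + 1/3*a_s_2 + 1/3*a_s_3 + 2/15*a_s_4 + 1/15*a_s_5 + 0*a_s_6
  a_s_3 = 2/5*a_s_1 + 0*a_s_2 + 2/5*a_s_3 + 0*a_s_4 + 1/15*a_s_5 + 2/15*a_s_6
  a_s_4 = 0*a_s_1 + 2/15*a_s_2 + 2/15*a_s_3 + 4/15*a_s_4 + 2/5*a_s_5 + 1/15*a_s_6
  a_s_5 = 1/5*a_s_1 + 2/15*a_s_2 + 4/15*a_s_3 + 2/15*a_s_4 + 1/15*a_s_5 + 1/5*a_s_6

Substituting a_s_1 = 1 and a_s_6 = 0, rearrange to (I - Q) a = r where r[i] = P(i -> s_1):
  [2/3, -1/3, -2/15, -1/15] . (a_s_2, a_s_3, a_s_4, a_s_5) = 2/15
  [0, 3/5, 0, -1/15] . (a_s_2, a_s_3, a_s_4, a_s_5) = 2/5
  [-2/15, -2/15, 11/15, -2/5] . (a_s_2, a_s_3, a_s_4, a_s_5) = 0
  [-2/15, -4/15, -2/15, 14/15] . (a_s_2, a_s_3, a_s_4, a_s_5) = 1/5

Solving yields:
  a_s_2 = 4215/5612
  a_s_3 = 4127/5612
  a_s_4 = 1705/2806
  a_s_5 = 3471/5612

Starting state is s_5, so the absorption probability is a_s_5 = 3471/5612.

Answer: 3471/5612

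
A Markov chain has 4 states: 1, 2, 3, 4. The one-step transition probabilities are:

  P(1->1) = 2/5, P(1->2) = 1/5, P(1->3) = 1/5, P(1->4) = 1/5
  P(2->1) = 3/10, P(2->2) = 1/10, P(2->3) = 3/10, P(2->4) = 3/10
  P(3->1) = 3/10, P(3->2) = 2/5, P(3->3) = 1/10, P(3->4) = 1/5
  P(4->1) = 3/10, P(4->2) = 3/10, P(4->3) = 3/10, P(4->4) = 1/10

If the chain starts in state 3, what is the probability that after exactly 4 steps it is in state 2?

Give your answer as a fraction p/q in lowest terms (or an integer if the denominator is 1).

Computing P^4 by repeated multiplication:
P^1 =
  1: [2/5, 1/5, 1/5, 1/5]
  2: [3/10, 1/10, 3/10, 3/10]
  3: [3/10, 2/5, 1/10, 1/5]
  4: [3/10, 3/10, 3/10, 1/10]
P^2 =
  1: [17/50, 6/25, 11/50, 1/5]
  2: [33/100, 7/25, 21/100, 9/50]
  3: [33/100, 1/5, 1/4, 11/50]
  4: [33/100, 6/25, 21/100, 11/50]
P^3 =
  1: [167/500, 6/25, 111/500, 51/250]
  2: [333/1000, 29/125, 9/40, 21/100]
  3: [333/1000, 63/250, 217/1000, 99/500]
  4: [333/1000, 6/25, 9/40, 101/500]
P^4 =
  1: [1667/5000, 301/1250, 1111/5000, 509/2500]
  2: [3333/10000, 607/2500, 2217/10000, 1011/5000]
  3: [3333/10000, 119/500, 2233/10000, 1027/5000]
  4: [3333/10000, 603/2500, 2217/10000, 1019/5000]

(P^4)[3 -> 2] = 119/500

Answer: 119/500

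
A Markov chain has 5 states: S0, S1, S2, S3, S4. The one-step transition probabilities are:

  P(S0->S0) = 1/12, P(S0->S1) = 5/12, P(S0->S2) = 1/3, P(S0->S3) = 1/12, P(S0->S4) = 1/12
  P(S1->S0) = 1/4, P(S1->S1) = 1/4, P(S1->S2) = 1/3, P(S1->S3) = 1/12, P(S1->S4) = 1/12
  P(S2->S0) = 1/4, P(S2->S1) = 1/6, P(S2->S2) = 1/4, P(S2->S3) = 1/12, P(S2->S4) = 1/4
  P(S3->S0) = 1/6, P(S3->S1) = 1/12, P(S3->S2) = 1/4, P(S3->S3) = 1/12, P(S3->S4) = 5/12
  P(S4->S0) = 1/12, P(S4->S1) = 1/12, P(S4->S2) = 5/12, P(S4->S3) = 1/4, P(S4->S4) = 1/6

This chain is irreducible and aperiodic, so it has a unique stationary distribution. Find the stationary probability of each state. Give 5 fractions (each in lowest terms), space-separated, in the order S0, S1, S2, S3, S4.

Answer: 3989/22288 4523/22288 499/1592 183/1592 151/796

Derivation:
The stationary distribution satisfies pi = pi * P, i.e.:
  pi_S0 = 1/12*pi_S0 + 1/4*pi_S1 + 1/4*pi_S2 + 1/6*pi_S3 + 1/12*pi_S4
  pi_S1 = 5/12*pi_S0 + 1/4*pi_S1 + 1/6*pi_S2 + 1/12*pi_S3 + 1/12*pi_S4
  pi_S2 = 1/3*pi_S0 + 1/3*pi_S1 + 1/4*pi_S2 + 1/4*pi_S3 + 5/12*pi_S4
  pi_S3 = 1/12*pi_S0 + 1/12*pi_S1 + 1/12*pi_S2 + 1/12*pi_S3 + 1/4*pi_S4
  pi_S4 = 1/12*pi_S0 + 1/12*pi_S1 + 1/4*pi_S2 + 5/12*pi_S3 + 1/6*pi_S4
with normalization: pi_S0 + pi_S1 + pi_S2 + pi_S3 + pi_S4 = 1.

Using the first 4 balance equations plus normalization, the linear system A*pi = b is:
  [-11/12, 1/4, 1/4, 1/6, 1/12] . pi = 0
  [5/12, -3/4, 1/6, 1/12, 1/12] . pi = 0
  [1/3, 1/3, -3/4, 1/4, 5/12] . pi = 0
  [1/12, 1/12, 1/12, -11/12, 1/4] . pi = 0
  [1, 1, 1, 1, 1] . pi = 1

Solving yields:
  pi_S0 = 3989/22288
  pi_S1 = 4523/22288
  pi_S2 = 499/1592
  pi_S3 = 183/1592
  pi_S4 = 151/796

Verification (pi * P):
  3989/22288*1/12 + 4523/22288*1/4 + 499/1592*1/4 + 183/1592*1/6 + 151/796*1/12 = 3989/22288 = pi_S0  (ok)
  3989/22288*5/12 + 4523/22288*1/4 + 499/1592*1/6 + 183/1592*1/12 + 151/796*1/12 = 4523/22288 = pi_S1  (ok)
  3989/22288*1/3 + 4523/22288*1/3 + 499/1592*1/4 + 183/1592*1/4 + 151/796*5/12 = 499/1592 = pi_S2  (ok)
  3989/22288*1/12 + 4523/22288*1/12 + 499/1592*1/12 + 183/1592*1/12 + 151/796*1/4 = 183/1592 = pi_S3  (ok)
  3989/22288*1/12 + 4523/22288*1/12 + 499/1592*1/4 + 183/1592*5/12 + 151/796*1/6 = 151/796 = pi_S4  (ok)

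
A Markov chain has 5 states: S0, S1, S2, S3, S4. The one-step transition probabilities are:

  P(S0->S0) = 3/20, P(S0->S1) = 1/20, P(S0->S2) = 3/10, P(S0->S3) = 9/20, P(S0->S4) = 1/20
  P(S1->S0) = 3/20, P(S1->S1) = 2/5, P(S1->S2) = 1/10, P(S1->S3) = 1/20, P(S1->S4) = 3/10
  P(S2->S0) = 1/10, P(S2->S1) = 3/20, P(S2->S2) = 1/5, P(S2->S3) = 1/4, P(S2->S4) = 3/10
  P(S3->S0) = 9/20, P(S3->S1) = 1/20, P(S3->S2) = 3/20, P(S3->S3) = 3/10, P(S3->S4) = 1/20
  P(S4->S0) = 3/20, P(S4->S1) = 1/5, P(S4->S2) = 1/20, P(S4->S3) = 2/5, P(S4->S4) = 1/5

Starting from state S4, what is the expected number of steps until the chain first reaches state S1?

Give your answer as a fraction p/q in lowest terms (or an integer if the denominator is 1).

Let h_i = expected steps to first reach S1 from state i.
Boundary: h_S1 = 0.
First-step equations for the other states:
  h_S0 = 1 + 3/20*h_S0 + 1/20*h_S1 + 3/10*h_S2 + 9/20*h_S3 + 1/20*h_S4
  h_S2 = 1 + 1/10*h_S0 + 3/20*h_S1 + 1/5*h_S2 + 1/4*h_S3 + 3/10*h_S4
  h_S3 = 1 + 9/20*h_S0 + 1/20*h_S1 + 3/20*h_S2 + 3/10*h_S3 + 1/20*h_S4
  h_S4 = 1 + 3/20*h_S0 + 1/5*h_S1 + 1/20*h_S2 + 2/5*h_S3 + 1/5*h_S4

Substituting h_S1 = 0 and rearranging gives the linear system (I - Q) h = 1:
  [17/20, -3/10, -9/20, -1/20] . (h_S0, h_S2, h_S3, h_S4) = 1
  [-1/10, 4/5, -1/4, -3/10] . (h_S0, h_S2, h_S3, h_S4) = 1
  [-9/20, -3/20, 7/10, -1/20] . (h_S0, h_S2, h_S3, h_S4) = 1
  [-3/20, -1/20, -2/5, 4/5] . (h_S0, h_S2, h_S3, h_S4) = 1

Solving yields:
  h_S0 = 35832/3131
  h_S2 = 31324/3131
  h_S3 = 36420/3131
  h_S4 = 30800/3131

Starting state is S4, so the expected hitting time is h_S4 = 30800/3131.

Answer: 30800/3131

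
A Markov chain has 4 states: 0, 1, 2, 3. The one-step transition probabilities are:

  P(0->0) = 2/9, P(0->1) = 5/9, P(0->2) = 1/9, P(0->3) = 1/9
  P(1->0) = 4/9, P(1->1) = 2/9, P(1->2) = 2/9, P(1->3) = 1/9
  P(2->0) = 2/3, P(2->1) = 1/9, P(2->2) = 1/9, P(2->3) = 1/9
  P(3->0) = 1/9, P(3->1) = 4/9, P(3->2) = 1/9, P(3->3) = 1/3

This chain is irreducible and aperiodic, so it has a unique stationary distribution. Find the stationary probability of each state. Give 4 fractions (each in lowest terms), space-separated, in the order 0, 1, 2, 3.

Answer: 69/196 139/392 59/392 1/7

Derivation:
The stationary distribution satisfies pi = pi * P, i.e.:
  pi_0 = 2/9*pi_0 + 4/9*pi_1 + 2/3*pi_2 + 1/9*pi_3
  pi_1 = 5/9*pi_0 + 2/9*pi_1 + 1/9*pi_2 + 4/9*pi_3
  pi_2 = 1/9*pi_0 + 2/9*pi_1 + 1/9*pi_2 + 1/9*pi_3
  pi_3 = 1/9*pi_0 + 1/9*pi_1 + 1/9*pi_2 + 1/3*pi_3
with normalization: pi_0 + pi_1 + pi_2 + pi_3 = 1.

Using the first 3 balance equations plus normalization, the linear system A*pi = b is:
  [-7/9, 4/9, 2/3, 1/9] . pi = 0
  [5/9, -7/9, 1/9, 4/9] . pi = 0
  [1/9, 2/9, -8/9, 1/9] . pi = 0
  [1, 1, 1, 1] . pi = 1

Solving yields:
  pi_0 = 69/196
  pi_1 = 139/392
  pi_2 = 59/392
  pi_3 = 1/7

Verification (pi * P):
  69/196*2/9 + 139/392*4/9 + 59/392*2/3 + 1/7*1/9 = 69/196 = pi_0  (ok)
  69/196*5/9 + 139/392*2/9 + 59/392*1/9 + 1/7*4/9 = 139/392 = pi_1  (ok)
  69/196*1/9 + 139/392*2/9 + 59/392*1/9 + 1/7*1/9 = 59/392 = pi_2  (ok)
  69/196*1/9 + 139/392*1/9 + 59/392*1/9 + 1/7*1/3 = 1/7 = pi_3  (ok)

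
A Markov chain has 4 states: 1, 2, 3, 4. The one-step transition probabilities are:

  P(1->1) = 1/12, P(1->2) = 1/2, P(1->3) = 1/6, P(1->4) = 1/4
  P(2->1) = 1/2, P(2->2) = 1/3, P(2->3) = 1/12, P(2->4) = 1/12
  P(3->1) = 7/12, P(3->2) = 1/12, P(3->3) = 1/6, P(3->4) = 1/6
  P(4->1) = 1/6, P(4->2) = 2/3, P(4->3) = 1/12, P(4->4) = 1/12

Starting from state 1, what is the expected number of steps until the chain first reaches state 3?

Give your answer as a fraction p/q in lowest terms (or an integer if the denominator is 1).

Let h_i = expected steps to first reach 3 from state i.
Boundary: h_3 = 0.
First-step equations for the other states:
  h_1 = 1 + 1/12*h_1 + 1/2*h_2 + 1/6*h_3 + 1/4*h_4
  h_2 = 1 + 1/2*h_1 + 1/3*h_2 + 1/12*h_3 + 1/12*h_4
  h_4 = 1 + 1/6*h_1 + 2/3*h_2 + 1/12*h_3 + 1/12*h_4

Substituting h_3 = 0 and rearranging gives the linear system (I - Q) h = 1:
  [11/12, -1/2, -1/4] . (h_1, h_2, h_4) = 1
  [-1/2, 2/3, -1/12] . (h_1, h_2, h_4) = 1
  [-1/6, -2/3, 11/12] . (h_1, h_2, h_4) = 1

Solving yields:
  h_1 = 60/7
  h_2 = 318/35
  h_4 = 324/35

Starting state is 1, so the expected hitting time is h_1 = 60/7.

Answer: 60/7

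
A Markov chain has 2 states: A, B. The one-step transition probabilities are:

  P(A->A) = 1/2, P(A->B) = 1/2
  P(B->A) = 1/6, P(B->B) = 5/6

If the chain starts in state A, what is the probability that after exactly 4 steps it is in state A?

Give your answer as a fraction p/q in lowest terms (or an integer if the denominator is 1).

Answer: 7/27

Derivation:
Computing P^4 by repeated multiplication:
P^1 =
  A: [1/2, 1/2]
  B: [1/6, 5/6]
P^2 =
  A: [1/3, 2/3]
  B: [2/9, 7/9]
P^3 =
  A: [5/18, 13/18]
  B: [13/54, 41/54]
P^4 =
  A: [7/27, 20/27]
  B: [20/81, 61/81]

(P^4)[A -> A] = 7/27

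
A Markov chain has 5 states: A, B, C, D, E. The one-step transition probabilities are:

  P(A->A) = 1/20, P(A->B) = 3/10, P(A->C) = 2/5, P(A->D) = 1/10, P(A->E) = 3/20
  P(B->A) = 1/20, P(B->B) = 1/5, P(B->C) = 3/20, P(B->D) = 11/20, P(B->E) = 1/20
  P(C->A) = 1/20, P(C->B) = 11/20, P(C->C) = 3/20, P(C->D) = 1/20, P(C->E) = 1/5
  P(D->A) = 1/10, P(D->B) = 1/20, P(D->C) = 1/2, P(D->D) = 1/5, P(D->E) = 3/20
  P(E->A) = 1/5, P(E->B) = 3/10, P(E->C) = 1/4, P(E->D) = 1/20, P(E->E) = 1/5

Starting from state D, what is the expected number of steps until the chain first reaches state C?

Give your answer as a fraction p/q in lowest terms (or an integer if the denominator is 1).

Let h_i = expected steps to first reach C from state i.
Boundary: h_C = 0.
First-step equations for the other states:
  h_A = 1 + 1/20*h_A + 3/10*h_B + 2/5*h_C + 1/10*h_D + 3/20*h_E
  h_B = 1 + 1/20*h_A + 1/5*h_B + 3/20*h_C + 11/20*h_D + 1/20*h_E
  h_D = 1 + 1/10*h_A + 1/20*h_B + 1/2*h_C + 1/5*h_D + 3/20*h_E
  h_E = 1 + 1/5*h_A + 3/10*h_B + 1/4*h_C + 1/20*h_D + 1/5*h_E

Substituting h_C = 0 and rearranging gives the linear system (I - Q) h = 1:
  [19/20, -3/10, -1/10, -3/20] . (h_A, h_B, h_D, h_E) = 1
  [-1/20, 4/5, -11/20, -1/20] . (h_A, h_B, h_D, h_E) = 1
  [-1/10, -1/20, 4/5, -3/20] . (h_A, h_B, h_D, h_E) = 1
  [-1/5, -3/10, -1/20, 4/5] . (h_A, h_B, h_D, h_E) = 1

Solving yields:
  h_A = 83890/28981
  h_B = 96450/28981
  h_D = 71080/28981
  h_E = 97810/28981

Starting state is D, so the expected hitting time is h_D = 71080/28981.

Answer: 71080/28981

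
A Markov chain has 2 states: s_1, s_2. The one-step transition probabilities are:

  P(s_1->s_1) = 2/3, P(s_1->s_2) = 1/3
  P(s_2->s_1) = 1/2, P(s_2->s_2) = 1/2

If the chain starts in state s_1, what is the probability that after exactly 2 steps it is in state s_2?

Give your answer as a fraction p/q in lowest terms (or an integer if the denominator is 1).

Computing P^2 by repeated multiplication:
P^1 =
  s_1: [2/3, 1/3]
  s_2: [1/2, 1/2]
P^2 =
  s_1: [11/18, 7/18]
  s_2: [7/12, 5/12]

(P^2)[s_1 -> s_2] = 7/18

Answer: 7/18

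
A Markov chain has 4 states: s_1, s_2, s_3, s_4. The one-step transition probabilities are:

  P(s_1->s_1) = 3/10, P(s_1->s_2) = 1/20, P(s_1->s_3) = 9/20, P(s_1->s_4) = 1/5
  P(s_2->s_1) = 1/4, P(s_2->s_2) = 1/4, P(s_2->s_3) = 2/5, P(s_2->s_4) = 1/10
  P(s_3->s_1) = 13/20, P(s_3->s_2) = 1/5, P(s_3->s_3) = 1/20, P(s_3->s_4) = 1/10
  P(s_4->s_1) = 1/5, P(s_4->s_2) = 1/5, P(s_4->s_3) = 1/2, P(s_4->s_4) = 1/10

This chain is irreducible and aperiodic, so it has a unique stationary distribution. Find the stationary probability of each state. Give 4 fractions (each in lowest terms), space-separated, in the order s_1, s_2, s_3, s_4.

Answer: 1979/5061 251/1687 1625/5061 704/5061

Derivation:
The stationary distribution satisfies pi = pi * P, i.e.:
  pi_s_1 = 3/10*pi_s_1 + 1/4*pi_s_2 + 13/20*pi_s_3 + 1/5*pi_s_4
  pi_s_2 = 1/20*pi_s_1 + 1/4*pi_s_2 + 1/5*pi_s_3 + 1/5*pi_s_4
  pi_s_3 = 9/20*pi_s_1 + 2/5*pi_s_2 + 1/20*pi_s_3 + 1/2*pi_s_4
  pi_s_4 = 1/5*pi_s_1 + 1/10*pi_s_2 + 1/10*pi_s_3 + 1/10*pi_s_4
with normalization: pi_s_1 + pi_s_2 + pi_s_3 + pi_s_4 = 1.

Using the first 3 balance equations plus normalization, the linear system A*pi = b is:
  [-7/10, 1/4, 13/20, 1/5] . pi = 0
  [1/20, -3/4, 1/5, 1/5] . pi = 0
  [9/20, 2/5, -19/20, 1/2] . pi = 0
  [1, 1, 1, 1] . pi = 1

Solving yields:
  pi_s_1 = 1979/5061
  pi_s_2 = 251/1687
  pi_s_3 = 1625/5061
  pi_s_4 = 704/5061

Verification (pi * P):
  1979/5061*3/10 + 251/1687*1/4 + 1625/5061*13/20 + 704/5061*1/5 = 1979/5061 = pi_s_1  (ok)
  1979/5061*1/20 + 251/1687*1/4 + 1625/5061*1/5 + 704/5061*1/5 = 251/1687 = pi_s_2  (ok)
  1979/5061*9/20 + 251/1687*2/5 + 1625/5061*1/20 + 704/5061*1/2 = 1625/5061 = pi_s_3  (ok)
  1979/5061*1/5 + 251/1687*1/10 + 1625/5061*1/10 + 704/5061*1/10 = 704/5061 = pi_s_4  (ok)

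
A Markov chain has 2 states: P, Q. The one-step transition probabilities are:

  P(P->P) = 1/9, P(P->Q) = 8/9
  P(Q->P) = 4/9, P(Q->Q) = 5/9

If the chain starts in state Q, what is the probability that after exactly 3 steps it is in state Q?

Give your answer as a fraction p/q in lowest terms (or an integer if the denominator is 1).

Answer: 53/81

Derivation:
Computing P^3 by repeated multiplication:
P^1 =
  P: [1/9, 8/9]
  Q: [4/9, 5/9]
P^2 =
  P: [11/27, 16/27]
  Q: [8/27, 19/27]
P^3 =
  P: [25/81, 56/81]
  Q: [28/81, 53/81]

(P^3)[Q -> Q] = 53/81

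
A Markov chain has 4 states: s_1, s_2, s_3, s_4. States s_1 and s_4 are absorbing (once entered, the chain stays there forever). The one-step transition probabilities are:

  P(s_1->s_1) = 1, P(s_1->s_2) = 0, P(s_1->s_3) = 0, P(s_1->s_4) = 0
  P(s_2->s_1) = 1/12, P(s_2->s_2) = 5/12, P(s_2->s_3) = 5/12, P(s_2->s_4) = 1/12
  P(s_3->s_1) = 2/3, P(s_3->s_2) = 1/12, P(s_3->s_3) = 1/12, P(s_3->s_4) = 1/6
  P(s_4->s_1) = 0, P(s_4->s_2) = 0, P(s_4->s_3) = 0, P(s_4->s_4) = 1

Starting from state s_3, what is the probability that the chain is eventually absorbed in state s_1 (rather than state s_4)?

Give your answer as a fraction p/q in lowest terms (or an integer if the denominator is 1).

Let a_i = P(absorbed in s_1 | start in state i).
Boundary conditions: a_s_1 = 1, a_s_4 = 0.
For each transient state i, a_i = sum_j P(i->j) * a_j:
  a_s_2 = 1/12*a_s_1 + 5/12*a_s_2 + 5/12*a_s_3 + 1/12*a_s_4
  a_s_3 = 2/3*a_s_1 + 1/12*a_s_2 + 1/12*a_s_3 + 1/6*a_s_4

Substituting a_s_1 = 1 and a_s_4 = 0, rearrange to (I - Q) a = r where r[i] = P(i -> s_1):
  [7/12, -5/12] . (a_s_2, a_s_3) = 1/12
  [-1/12, 11/12] . (a_s_2, a_s_3) = 2/3

Solving yields:
  a_s_2 = 17/24
  a_s_3 = 19/24

Starting state is s_3, so the absorption probability is a_s_3 = 19/24.

Answer: 19/24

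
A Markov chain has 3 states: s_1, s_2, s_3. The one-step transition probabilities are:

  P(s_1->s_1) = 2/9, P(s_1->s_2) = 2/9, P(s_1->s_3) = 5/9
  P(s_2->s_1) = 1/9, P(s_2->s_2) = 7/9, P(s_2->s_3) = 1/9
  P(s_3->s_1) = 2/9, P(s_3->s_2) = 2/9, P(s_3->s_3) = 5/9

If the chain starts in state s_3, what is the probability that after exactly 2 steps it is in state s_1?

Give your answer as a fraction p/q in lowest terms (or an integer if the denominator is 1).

Answer: 16/81

Derivation:
Computing P^2 by repeated multiplication:
P^1 =
  s_1: [2/9, 2/9, 5/9]
  s_2: [1/9, 7/9, 1/9]
  s_3: [2/9, 2/9, 5/9]
P^2 =
  s_1: [16/81, 28/81, 37/81]
  s_2: [11/81, 53/81, 17/81]
  s_3: [16/81, 28/81, 37/81]

(P^2)[s_3 -> s_1] = 16/81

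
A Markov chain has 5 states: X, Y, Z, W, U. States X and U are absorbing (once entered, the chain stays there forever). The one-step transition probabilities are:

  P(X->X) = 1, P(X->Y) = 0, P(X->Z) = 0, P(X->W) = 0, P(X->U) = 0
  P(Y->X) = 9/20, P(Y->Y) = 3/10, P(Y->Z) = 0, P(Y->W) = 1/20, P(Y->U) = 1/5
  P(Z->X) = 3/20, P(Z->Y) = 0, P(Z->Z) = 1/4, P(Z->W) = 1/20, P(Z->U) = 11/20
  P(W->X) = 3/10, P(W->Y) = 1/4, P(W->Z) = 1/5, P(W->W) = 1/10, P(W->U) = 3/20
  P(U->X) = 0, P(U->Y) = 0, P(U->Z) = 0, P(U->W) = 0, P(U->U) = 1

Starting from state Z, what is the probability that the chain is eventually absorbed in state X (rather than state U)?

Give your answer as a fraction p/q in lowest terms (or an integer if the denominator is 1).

Let a_i = P(absorbed in X | start in state i).
Boundary conditions: a_X = 1, a_U = 0.
For each transient state i, a_i = sum_j P(i->j) * a_j:
  a_Y = 9/20*a_X + 3/10*a_Y + 0*a_Z + 1/20*a_W + 1/5*a_U
  a_Z = 3/20*a_X + 0*a_Y + 1/4*a_Z + 1/20*a_W + 11/20*a_U
  a_W = 3/10*a_X + 1/4*a_Y + 1/5*a_Z + 1/10*a_W + 3/20*a_U

Substituting a_X = 1 and a_U = 0, rearrange to (I - Q) a = r where r[i] = P(i -> X):
  [7/10, 0, -1/20] . (a_Y, a_Z, a_W) = 9/20
  [0, 3/4, -1/20] . (a_Y, a_Z, a_W) = 3/20
  [-1/4, -1/5, 9/10] . (a_Y, a_Z, a_W) = 3/10

Solving yields:
  a_Y = 2496/3649
  a_Z = 870/3649
  a_W = 2103/3649

Starting state is Z, so the absorption probability is a_Z = 870/3649.

Answer: 870/3649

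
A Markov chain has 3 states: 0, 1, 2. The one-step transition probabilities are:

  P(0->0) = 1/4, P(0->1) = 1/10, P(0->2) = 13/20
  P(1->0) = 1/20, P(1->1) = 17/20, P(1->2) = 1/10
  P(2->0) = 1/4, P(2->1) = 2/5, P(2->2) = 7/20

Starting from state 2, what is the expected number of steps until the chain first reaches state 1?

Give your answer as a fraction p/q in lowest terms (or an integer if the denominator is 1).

Let h_i = expected steps to first reach 1 from state i.
Boundary: h_1 = 0.
First-step equations for the other states:
  h_0 = 1 + 1/4*h_0 + 1/10*h_1 + 13/20*h_2
  h_2 = 1 + 1/4*h_0 + 2/5*h_1 + 7/20*h_2

Substituting h_1 = 0 and rearranging gives the linear system (I - Q) h = 1:
  [3/4, -13/20] . (h_0, h_2) = 1
  [-1/4, 13/20] . (h_0, h_2) = 1

Solving yields:
  h_0 = 4
  h_2 = 40/13

Starting state is 2, so the expected hitting time is h_2 = 40/13.

Answer: 40/13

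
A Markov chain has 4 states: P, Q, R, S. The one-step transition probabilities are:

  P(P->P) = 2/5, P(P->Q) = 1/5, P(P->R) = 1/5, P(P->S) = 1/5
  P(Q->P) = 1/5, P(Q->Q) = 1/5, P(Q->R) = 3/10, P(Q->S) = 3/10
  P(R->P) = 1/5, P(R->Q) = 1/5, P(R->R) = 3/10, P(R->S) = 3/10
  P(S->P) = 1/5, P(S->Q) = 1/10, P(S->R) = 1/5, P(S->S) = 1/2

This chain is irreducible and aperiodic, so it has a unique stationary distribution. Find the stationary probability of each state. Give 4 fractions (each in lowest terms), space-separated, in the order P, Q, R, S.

Answer: 1/4 53/320 77/320 11/32

Derivation:
The stationary distribution satisfies pi = pi * P, i.e.:
  pi_P = 2/5*pi_P + 1/5*pi_Q + 1/5*pi_R + 1/5*pi_S
  pi_Q = 1/5*pi_P + 1/5*pi_Q + 1/5*pi_R + 1/10*pi_S
  pi_R = 1/5*pi_P + 3/10*pi_Q + 3/10*pi_R + 1/5*pi_S
  pi_S = 1/5*pi_P + 3/10*pi_Q + 3/10*pi_R + 1/2*pi_S
with normalization: pi_P + pi_Q + pi_R + pi_S = 1.

Using the first 3 balance equations plus normalization, the linear system A*pi = b is:
  [-3/5, 1/5, 1/5, 1/5] . pi = 0
  [1/5, -4/5, 1/5, 1/10] . pi = 0
  [1/5, 3/10, -7/10, 1/5] . pi = 0
  [1, 1, 1, 1] . pi = 1

Solving yields:
  pi_P = 1/4
  pi_Q = 53/320
  pi_R = 77/320
  pi_S = 11/32

Verification (pi * P):
  1/4*2/5 + 53/320*1/5 + 77/320*1/5 + 11/32*1/5 = 1/4 = pi_P  (ok)
  1/4*1/5 + 53/320*1/5 + 77/320*1/5 + 11/32*1/10 = 53/320 = pi_Q  (ok)
  1/4*1/5 + 53/320*3/10 + 77/320*3/10 + 11/32*1/5 = 77/320 = pi_R  (ok)
  1/4*1/5 + 53/320*3/10 + 77/320*3/10 + 11/32*1/2 = 11/32 = pi_S  (ok)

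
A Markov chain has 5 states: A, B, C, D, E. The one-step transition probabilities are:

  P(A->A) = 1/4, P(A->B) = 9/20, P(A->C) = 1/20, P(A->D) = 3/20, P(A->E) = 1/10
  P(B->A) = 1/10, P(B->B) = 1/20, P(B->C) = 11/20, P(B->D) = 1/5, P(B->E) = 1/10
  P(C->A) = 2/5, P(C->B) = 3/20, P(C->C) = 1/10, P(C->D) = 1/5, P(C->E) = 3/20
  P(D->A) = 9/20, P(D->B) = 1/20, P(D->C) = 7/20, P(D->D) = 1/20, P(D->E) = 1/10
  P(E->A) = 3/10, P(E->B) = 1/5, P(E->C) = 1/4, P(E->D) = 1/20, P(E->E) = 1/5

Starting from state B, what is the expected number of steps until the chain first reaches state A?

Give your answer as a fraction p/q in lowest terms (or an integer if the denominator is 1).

Let h_i = expected steps to first reach A from state i.
Boundary: h_A = 0.
First-step equations for the other states:
  h_B = 1 + 1/10*h_A + 1/20*h_B + 11/20*h_C + 1/5*h_D + 1/10*h_E
  h_C = 1 + 2/5*h_A + 3/20*h_B + 1/10*h_C + 1/5*h_D + 3/20*h_E
  h_D = 1 + 9/20*h_A + 1/20*h_B + 7/20*h_C + 1/20*h_D + 1/10*h_E
  h_E = 1 + 3/10*h_A + 1/5*h_B + 1/4*h_C + 1/20*h_D + 1/5*h_E

Substituting h_A = 0 and rearranging gives the linear system (I - Q) h = 1:
  [19/20, -11/20, -1/5, -1/10] . (h_B, h_C, h_D, h_E) = 1
  [-3/20, 9/10, -1/5, -3/20] . (h_B, h_C, h_D, h_E) = 1
  [-1/20, -7/20, 19/20, -1/10] . (h_B, h_C, h_D, h_E) = 1
  [-1/5, -1/4, -1/20, 4/5] . (h_B, h_C, h_D, h_E) = 1

Solving yields:
  h_B = 242640/67967
  h_C = 191540/67967
  h_D = 177680/67967
  h_E = 216580/67967

Starting state is B, so the expected hitting time is h_B = 242640/67967.

Answer: 242640/67967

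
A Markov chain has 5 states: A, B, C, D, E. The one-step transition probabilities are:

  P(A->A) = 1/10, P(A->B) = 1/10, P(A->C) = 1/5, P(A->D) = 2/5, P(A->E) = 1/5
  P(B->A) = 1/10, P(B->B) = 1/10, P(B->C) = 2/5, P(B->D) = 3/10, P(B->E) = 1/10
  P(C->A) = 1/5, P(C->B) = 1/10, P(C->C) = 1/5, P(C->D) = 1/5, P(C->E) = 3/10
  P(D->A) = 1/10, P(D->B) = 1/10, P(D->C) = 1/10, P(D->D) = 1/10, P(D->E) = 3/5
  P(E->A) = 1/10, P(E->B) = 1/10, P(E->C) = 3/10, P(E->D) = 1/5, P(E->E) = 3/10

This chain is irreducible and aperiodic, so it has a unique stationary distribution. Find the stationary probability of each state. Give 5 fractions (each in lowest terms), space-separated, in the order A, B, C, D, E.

Answer: 1509/12250 1/10 284/1225 2613/12250 4063/12250

Derivation:
The stationary distribution satisfies pi = pi * P, i.e.:
  pi_A = 1/10*pi_A + 1/10*pi_B + 1/5*pi_C + 1/10*pi_D + 1/10*pi_E
  pi_B = 1/10*pi_A + 1/10*pi_B + 1/10*pi_C + 1/10*pi_D + 1/10*pi_E
  pi_C = 1/5*pi_A + 2/5*pi_B + 1/5*pi_C + 1/10*pi_D + 3/10*pi_E
  pi_D = 2/5*pi_A + 3/10*pi_B + 1/5*pi_C + 1/10*pi_D + 1/5*pi_E
  pi_E = 1/5*pi_A + 1/10*pi_B + 3/10*pi_C + 3/5*pi_D + 3/10*pi_E
with normalization: pi_A + pi_B + pi_C + pi_D + pi_E = 1.

Using the first 4 balance equations plus normalization, the linear system A*pi = b is:
  [-9/10, 1/10, 1/5, 1/10, 1/10] . pi = 0
  [1/10, -9/10, 1/10, 1/10, 1/10] . pi = 0
  [1/5, 2/5, -4/5, 1/10, 3/10] . pi = 0
  [2/5, 3/10, 1/5, -9/10, 1/5] . pi = 0
  [1, 1, 1, 1, 1] . pi = 1

Solving yields:
  pi_A = 1509/12250
  pi_B = 1/10
  pi_C = 284/1225
  pi_D = 2613/12250
  pi_E = 4063/12250

Verification (pi * P):
  1509/12250*1/10 + 1/10*1/10 + 284/1225*1/5 + 2613/12250*1/10 + 4063/12250*1/10 = 1509/12250 = pi_A  (ok)
  1509/12250*1/10 + 1/10*1/10 + 284/1225*1/10 + 2613/12250*1/10 + 4063/12250*1/10 = 1/10 = pi_B  (ok)
  1509/12250*1/5 + 1/10*2/5 + 284/1225*1/5 + 2613/12250*1/10 + 4063/12250*3/10 = 284/1225 = pi_C  (ok)
  1509/12250*2/5 + 1/10*3/10 + 284/1225*1/5 + 2613/12250*1/10 + 4063/12250*1/5 = 2613/12250 = pi_D  (ok)
  1509/12250*1/5 + 1/10*1/10 + 284/1225*3/10 + 2613/12250*3/5 + 4063/12250*3/10 = 4063/12250 = pi_E  (ok)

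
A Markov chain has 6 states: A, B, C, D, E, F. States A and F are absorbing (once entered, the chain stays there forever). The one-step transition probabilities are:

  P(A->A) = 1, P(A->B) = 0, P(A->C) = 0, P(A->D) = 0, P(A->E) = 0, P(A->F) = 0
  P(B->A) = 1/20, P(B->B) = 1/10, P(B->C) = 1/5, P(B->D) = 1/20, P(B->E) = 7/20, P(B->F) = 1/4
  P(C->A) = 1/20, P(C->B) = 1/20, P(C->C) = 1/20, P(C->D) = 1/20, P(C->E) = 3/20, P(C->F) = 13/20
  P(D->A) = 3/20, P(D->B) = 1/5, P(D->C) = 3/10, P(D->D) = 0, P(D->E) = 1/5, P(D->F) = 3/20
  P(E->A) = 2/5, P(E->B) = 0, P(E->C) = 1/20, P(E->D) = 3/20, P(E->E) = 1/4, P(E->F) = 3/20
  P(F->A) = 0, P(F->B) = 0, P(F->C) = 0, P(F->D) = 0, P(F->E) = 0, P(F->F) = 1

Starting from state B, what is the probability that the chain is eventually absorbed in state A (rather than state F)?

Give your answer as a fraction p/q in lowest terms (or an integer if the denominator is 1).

Let a_i = P(absorbed in A | start in state i).
Boundary conditions: a_A = 1, a_F = 0.
For each transient state i, a_i = sum_j P(i->j) * a_j:
  a_B = 1/20*a_A + 1/10*a_B + 1/5*a_C + 1/20*a_D + 7/20*a_E + 1/4*a_F
  a_C = 1/20*a_A + 1/20*a_B + 1/20*a_C + 1/20*a_D + 3/20*a_E + 13/20*a_F
  a_D = 3/20*a_A + 1/5*a_B + 3/10*a_C + 0*a_D + 1/5*a_E + 3/20*a_F
  a_E = 2/5*a_A + 0*a_B + 1/20*a_C + 3/20*a_D + 1/4*a_E + 3/20*a_F

Substituting a_A = 1 and a_F = 0, rearrange to (I - Q) a = r where r[i] = P(i -> A):
  [9/10, -1/5, -1/20, -7/20] . (a_B, a_C, a_D, a_E) = 1/20
  [-1/20, 19/20, -1/20, -3/20] . (a_B, a_C, a_D, a_E) = 1/20
  [-1/5, -3/10, 1, -1/5] . (a_B, a_C, a_D, a_E) = 3/20
  [0, -1/20, -3/20, 3/4] . (a_B, a_C, a_D, a_E) = 2/5

Solving yields:
  a_B = 587/1609
  a_C = 4331/22526
  a_D = 36593/90104
  a_E = 56529/90104

Starting state is B, so the absorption probability is a_B = 587/1609.

Answer: 587/1609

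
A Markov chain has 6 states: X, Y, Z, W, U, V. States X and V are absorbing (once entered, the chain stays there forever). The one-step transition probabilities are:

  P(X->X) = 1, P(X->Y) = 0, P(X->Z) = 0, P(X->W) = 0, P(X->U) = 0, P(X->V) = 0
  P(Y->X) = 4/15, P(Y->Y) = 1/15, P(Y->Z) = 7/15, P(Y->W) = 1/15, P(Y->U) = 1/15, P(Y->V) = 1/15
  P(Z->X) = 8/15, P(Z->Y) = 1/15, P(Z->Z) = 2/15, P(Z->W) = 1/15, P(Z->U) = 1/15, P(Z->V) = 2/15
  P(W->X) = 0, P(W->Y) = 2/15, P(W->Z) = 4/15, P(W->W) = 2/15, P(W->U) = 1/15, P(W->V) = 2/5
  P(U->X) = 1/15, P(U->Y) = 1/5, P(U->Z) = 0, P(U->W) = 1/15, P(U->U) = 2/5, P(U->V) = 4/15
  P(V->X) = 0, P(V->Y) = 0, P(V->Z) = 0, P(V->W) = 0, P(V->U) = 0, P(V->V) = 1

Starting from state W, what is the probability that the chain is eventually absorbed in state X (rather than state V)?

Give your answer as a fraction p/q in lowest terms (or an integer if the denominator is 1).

Let a_i = P(absorbed in X | start in state i).
Boundary conditions: a_X = 1, a_V = 0.
For each transient state i, a_i = sum_j P(i->j) * a_j:
  a_Y = 4/15*a_X + 1/15*a_Y + 7/15*a_Z + 1/15*a_W + 1/15*a_U + 1/15*a_V
  a_Z = 8/15*a_X + 1/15*a_Y + 2/15*a_Z + 1/15*a_W + 1/15*a_U + 2/15*a_V
  a_W = 0*a_X + 2/15*a_Y + 4/15*a_Z + 2/15*a_W + 1/15*a_U + 2/5*a_V
  a_U = 1/15*a_X + 1/5*a_Y + 0*a_Z + 1/15*a_W + 2/5*a_U + 4/15*a_V

Substituting a_X = 1 and a_V = 0, rearrange to (I - Q) a = r where r[i] = P(i -> X):
  [14/15, -7/15, -1/15, -1/15] . (a_Y, a_Z, a_W, a_U) = 4/15
  [-1/15, 13/15, -1/15, -1/15] . (a_Y, a_Z, a_W, a_U) = 8/15
  [-2/15, -4/15, 13/15, -1/15] . (a_Y, a_Z, a_W, a_U) = 0
  [-1/5, 0, -1/15, 3/5] . (a_Y, a_Z, a_W, a_U) = 1/15

Solving yields:
  a_Y = 3242/4615
  a_Z = 6709/9230
  a_W = 6671/18460
  a_U = 1423/3692

Starting state is W, so the absorption probability is a_W = 6671/18460.

Answer: 6671/18460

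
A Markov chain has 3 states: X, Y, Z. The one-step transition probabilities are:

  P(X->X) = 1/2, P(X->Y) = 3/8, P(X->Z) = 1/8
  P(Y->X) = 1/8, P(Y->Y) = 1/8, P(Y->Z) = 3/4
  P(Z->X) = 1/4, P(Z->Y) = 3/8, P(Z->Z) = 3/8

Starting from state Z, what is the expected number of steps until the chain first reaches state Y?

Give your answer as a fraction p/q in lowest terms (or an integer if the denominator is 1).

Let h_i = expected steps to first reach Y from state i.
Boundary: h_Y = 0.
First-step equations for the other states:
  h_X = 1 + 1/2*h_X + 3/8*h_Y + 1/8*h_Z
  h_Z = 1 + 1/4*h_X + 3/8*h_Y + 3/8*h_Z

Substituting h_Y = 0 and rearranging gives the linear system (I - Q) h = 1:
  [1/2, -1/8] . (h_X, h_Z) = 1
  [-1/4, 5/8] . (h_X, h_Z) = 1

Solving yields:
  h_X = 8/3
  h_Z = 8/3

Starting state is Z, so the expected hitting time is h_Z = 8/3.

Answer: 8/3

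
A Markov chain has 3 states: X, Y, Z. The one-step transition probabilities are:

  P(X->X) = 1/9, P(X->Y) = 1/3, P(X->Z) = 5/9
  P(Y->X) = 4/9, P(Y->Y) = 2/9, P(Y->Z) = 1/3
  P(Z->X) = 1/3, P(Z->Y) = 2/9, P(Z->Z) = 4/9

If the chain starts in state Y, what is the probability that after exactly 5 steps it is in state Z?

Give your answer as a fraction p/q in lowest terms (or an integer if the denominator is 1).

Computing P^5 by repeated multiplication:
P^1 =
  X: [1/9, 1/3, 5/9]
  Y: [4/9, 2/9, 1/3]
  Z: [1/3, 2/9, 4/9]
P^2 =
  X: [28/81, 19/81, 34/81]
  Y: [7/27, 22/81, 38/81]
  Z: [23/81, 7/27, 37/81]
P^3 =
  X: [206/729, 190/729, 37/81]
  Y: [223/729, 61/243, 323/729]
  Z: [218/729, 185/729, 326/729]
P^4 =
  X: [655/2187, 1664/6561, 2932/6561]
  Y: [1924/6561, 1681/6561, 2956/6561]
  Z: [1936/6561, 1676/6561, 983/2187]
P^5 =
  X: [17417/59049, 5029/19683, 26545/59049]
  Y: [17516/59049, 15046/59049, 109/243]
  Z: [1943/6561, 15058/59049, 26504/59049]

(P^5)[Y -> Z] = 109/243

Answer: 109/243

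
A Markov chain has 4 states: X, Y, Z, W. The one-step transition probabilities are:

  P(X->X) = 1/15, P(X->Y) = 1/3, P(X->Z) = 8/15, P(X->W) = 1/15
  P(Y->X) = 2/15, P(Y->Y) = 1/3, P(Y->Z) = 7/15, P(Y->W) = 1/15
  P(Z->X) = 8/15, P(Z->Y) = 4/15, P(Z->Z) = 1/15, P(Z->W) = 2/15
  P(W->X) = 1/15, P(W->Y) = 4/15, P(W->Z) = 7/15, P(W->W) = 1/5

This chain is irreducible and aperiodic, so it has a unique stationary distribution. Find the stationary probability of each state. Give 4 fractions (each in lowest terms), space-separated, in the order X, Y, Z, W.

The stationary distribution satisfies pi = pi * P, i.e.:
  pi_X = 1/15*pi_X + 2/15*pi_Y + 8/15*pi_Z + 1/15*pi_W
  pi_Y = 1/3*pi_X + 1/3*pi_Y + 4/15*pi_Z + 4/15*pi_W
  pi_Z = 8/15*pi_X + 7/15*pi_Y + 1/15*pi_Z + 7/15*pi_W
  pi_W = 1/15*pi_X + 1/15*pi_Y + 2/15*pi_Z + 1/5*pi_W
with normalization: pi_X + pi_Y + pi_Z + pi_W = 1.

Using the first 3 balance equations plus normalization, the linear system A*pi = b is:
  [-14/15, 2/15, 8/15, 1/15] . pi = 0
  [1/3, -2/3, 4/15, 4/15] . pi = 0
  [8/15, 7/15, -14/15, 7/15] . pi = 0
  [1, 1, 1, 1] . pi = 1

Solving yields:
  pi_X = 152/613
  pi_Y = 186/613
  pi_Z = 1481/4291
  pi_W = 444/4291

Verification (pi * P):
  152/613*1/15 + 186/613*2/15 + 1481/4291*8/15 + 444/4291*1/15 = 152/613 = pi_X  (ok)
  152/613*1/3 + 186/613*1/3 + 1481/4291*4/15 + 444/4291*4/15 = 186/613 = pi_Y  (ok)
  152/613*8/15 + 186/613*7/15 + 1481/4291*1/15 + 444/4291*7/15 = 1481/4291 = pi_Z  (ok)
  152/613*1/15 + 186/613*1/15 + 1481/4291*2/15 + 444/4291*1/5 = 444/4291 = pi_W  (ok)

Answer: 152/613 186/613 1481/4291 444/4291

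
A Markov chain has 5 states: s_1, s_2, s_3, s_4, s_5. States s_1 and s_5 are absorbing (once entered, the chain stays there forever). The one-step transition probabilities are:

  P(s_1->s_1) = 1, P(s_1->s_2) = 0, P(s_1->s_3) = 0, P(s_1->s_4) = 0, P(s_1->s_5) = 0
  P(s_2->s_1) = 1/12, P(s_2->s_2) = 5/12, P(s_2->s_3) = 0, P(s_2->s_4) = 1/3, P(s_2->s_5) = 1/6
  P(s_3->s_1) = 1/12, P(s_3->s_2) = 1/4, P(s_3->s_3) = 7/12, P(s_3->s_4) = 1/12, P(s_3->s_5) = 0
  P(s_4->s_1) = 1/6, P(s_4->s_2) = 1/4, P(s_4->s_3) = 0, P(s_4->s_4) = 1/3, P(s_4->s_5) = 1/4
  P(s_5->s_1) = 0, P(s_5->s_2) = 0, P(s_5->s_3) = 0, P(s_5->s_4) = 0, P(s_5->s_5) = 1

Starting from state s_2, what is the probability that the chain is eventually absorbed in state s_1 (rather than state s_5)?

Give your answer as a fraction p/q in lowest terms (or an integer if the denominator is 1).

Answer: 4/11

Derivation:
Let a_i = P(absorbed in s_1 | start in state i).
Boundary conditions: a_s_1 = 1, a_s_5 = 0.
For each transient state i, a_i = sum_j P(i->j) * a_j:
  a_s_2 = 1/12*a_s_1 + 5/12*a_s_2 + 0*a_s_3 + 1/3*a_s_4 + 1/6*a_s_5
  a_s_3 = 1/12*a_s_1 + 1/4*a_s_2 + 7/12*a_s_3 + 1/12*a_s_4 + 0*a_s_5
  a_s_4 = 1/6*a_s_1 + 1/4*a_s_2 + 0*a_s_3 + 1/3*a_s_4 + 1/4*a_s_5

Substituting a_s_1 = 1 and a_s_5 = 0, rearrange to (I - Q) a = r where r[i] = P(i -> s_1):
  [7/12, 0, -1/3] . (a_s_2, a_s_3, a_s_4) = 1/12
  [-1/4, 5/12, -1/12] . (a_s_2, a_s_3, a_s_4) = 1/12
  [-1/4, 0, 2/3] . (a_s_2, a_s_3, a_s_4) = 1/6

Solving yields:
  a_s_2 = 4/11
  a_s_3 = 109/220
  a_s_4 = 17/44

Starting state is s_2, so the absorption probability is a_s_2 = 4/11.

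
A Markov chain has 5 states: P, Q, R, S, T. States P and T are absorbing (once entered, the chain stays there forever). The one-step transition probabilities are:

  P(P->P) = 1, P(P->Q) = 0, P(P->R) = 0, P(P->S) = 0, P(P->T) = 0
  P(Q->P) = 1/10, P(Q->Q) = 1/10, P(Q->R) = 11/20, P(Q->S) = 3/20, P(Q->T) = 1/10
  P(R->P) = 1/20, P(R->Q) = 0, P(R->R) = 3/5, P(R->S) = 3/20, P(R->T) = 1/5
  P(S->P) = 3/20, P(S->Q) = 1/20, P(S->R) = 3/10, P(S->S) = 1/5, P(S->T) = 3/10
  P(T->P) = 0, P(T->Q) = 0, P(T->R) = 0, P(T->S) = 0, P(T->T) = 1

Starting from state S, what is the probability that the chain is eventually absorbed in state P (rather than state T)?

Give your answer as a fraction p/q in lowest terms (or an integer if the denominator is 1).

Answer: 189/641

Derivation:
Let a_i = P(absorbed in P | start in state i).
Boundary conditions: a_P = 1, a_T = 0.
For each transient state i, a_i = sum_j P(i->j) * a_j:
  a_Q = 1/10*a_P + 1/10*a_Q + 11/20*a_R + 3/20*a_S + 1/10*a_T
  a_R = 1/20*a_P + 0*a_Q + 3/5*a_R + 3/20*a_S + 1/5*a_T
  a_S = 3/20*a_P + 1/20*a_Q + 3/10*a_R + 1/5*a_S + 3/10*a_T

Substituting a_P = 1 and a_T = 0, rearrange to (I - Q) a = r where r[i] = P(i -> P):
  [9/10, -11/20, -3/20] . (a_Q, a_R, a_S) = 1/10
  [0, 2/5, -3/20] . (a_Q, a_R, a_S) = 1/20
  [-1/20, -3/10, 4/5] . (a_Q, a_R, a_S) = 3/20

Solving yields:
  a_Q = 195/641
  a_R = 151/641
  a_S = 189/641

Starting state is S, so the absorption probability is a_S = 189/641.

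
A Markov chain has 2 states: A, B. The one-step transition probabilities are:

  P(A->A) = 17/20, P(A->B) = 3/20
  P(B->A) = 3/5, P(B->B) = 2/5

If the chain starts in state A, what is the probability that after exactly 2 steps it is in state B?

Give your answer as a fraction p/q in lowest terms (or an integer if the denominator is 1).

Answer: 3/16

Derivation:
Computing P^2 by repeated multiplication:
P^1 =
  A: [17/20, 3/20]
  B: [3/5, 2/5]
P^2 =
  A: [13/16, 3/16]
  B: [3/4, 1/4]

(P^2)[A -> B] = 3/16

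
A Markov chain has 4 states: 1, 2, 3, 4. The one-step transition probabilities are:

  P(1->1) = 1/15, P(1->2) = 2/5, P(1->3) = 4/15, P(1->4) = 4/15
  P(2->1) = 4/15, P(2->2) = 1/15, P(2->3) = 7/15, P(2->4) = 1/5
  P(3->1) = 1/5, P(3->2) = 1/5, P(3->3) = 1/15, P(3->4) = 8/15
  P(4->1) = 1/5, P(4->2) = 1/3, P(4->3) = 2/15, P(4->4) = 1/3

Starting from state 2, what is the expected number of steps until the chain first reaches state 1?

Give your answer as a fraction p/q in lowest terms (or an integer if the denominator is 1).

Answer: 2235/509

Derivation:
Let h_i = expected steps to first reach 1 from state i.
Boundary: h_1 = 0.
First-step equations for the other states:
  h_2 = 1 + 4/15*h_1 + 1/15*h_2 + 7/15*h_3 + 1/5*h_4
  h_3 = 1 + 1/5*h_1 + 1/5*h_2 + 1/15*h_3 + 8/15*h_4
  h_4 = 1 + 1/5*h_1 + 1/3*h_2 + 2/15*h_3 + 1/3*h_4

Substituting h_1 = 0 and rearranging gives the linear system (I - Q) h = 1:
  [14/15, -7/15, -1/5] . (h_2, h_3, h_4) = 1
  [-1/5, 14/15, -8/15] . (h_2, h_3, h_4) = 1
  [-1/3, -2/15, 2/3] . (h_2, h_3, h_4) = 1

Solving yields:
  h_2 = 2235/509
  h_3 = 2370/509
  h_4 = 2355/509

Starting state is 2, so the expected hitting time is h_2 = 2235/509.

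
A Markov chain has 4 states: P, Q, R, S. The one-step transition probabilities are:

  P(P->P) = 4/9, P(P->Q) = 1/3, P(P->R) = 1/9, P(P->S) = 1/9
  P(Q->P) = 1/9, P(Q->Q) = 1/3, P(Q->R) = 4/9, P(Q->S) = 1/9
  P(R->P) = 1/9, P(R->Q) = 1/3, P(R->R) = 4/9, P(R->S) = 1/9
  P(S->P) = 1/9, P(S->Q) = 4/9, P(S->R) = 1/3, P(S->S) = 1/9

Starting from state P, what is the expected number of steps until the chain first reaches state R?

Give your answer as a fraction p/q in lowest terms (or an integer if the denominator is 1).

Let h_i = expected steps to first reach R from state i.
Boundary: h_R = 0.
First-step equations for the other states:
  h_P = 1 + 4/9*h_P + 1/3*h_Q + 1/9*h_R + 1/9*h_S
  h_Q = 1 + 1/9*h_P + 1/3*h_Q + 4/9*h_R + 1/9*h_S
  h_S = 1 + 1/9*h_P + 4/9*h_Q + 1/3*h_R + 1/9*h_S

Substituting h_R = 0 and rearranging gives the linear system (I - Q) h = 1:
  [5/9, -1/3, -1/9] . (h_P, h_Q, h_S) = 1
  [-1/9, 2/3, -1/9] . (h_P, h_Q, h_S) = 1
  [-1/9, -4/9, 8/9] . (h_P, h_Q, h_S) = 1

Solving yields:
  h_P = 243/61
  h_Q = 162/61
  h_S = 180/61

Starting state is P, so the expected hitting time is h_P = 243/61.

Answer: 243/61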